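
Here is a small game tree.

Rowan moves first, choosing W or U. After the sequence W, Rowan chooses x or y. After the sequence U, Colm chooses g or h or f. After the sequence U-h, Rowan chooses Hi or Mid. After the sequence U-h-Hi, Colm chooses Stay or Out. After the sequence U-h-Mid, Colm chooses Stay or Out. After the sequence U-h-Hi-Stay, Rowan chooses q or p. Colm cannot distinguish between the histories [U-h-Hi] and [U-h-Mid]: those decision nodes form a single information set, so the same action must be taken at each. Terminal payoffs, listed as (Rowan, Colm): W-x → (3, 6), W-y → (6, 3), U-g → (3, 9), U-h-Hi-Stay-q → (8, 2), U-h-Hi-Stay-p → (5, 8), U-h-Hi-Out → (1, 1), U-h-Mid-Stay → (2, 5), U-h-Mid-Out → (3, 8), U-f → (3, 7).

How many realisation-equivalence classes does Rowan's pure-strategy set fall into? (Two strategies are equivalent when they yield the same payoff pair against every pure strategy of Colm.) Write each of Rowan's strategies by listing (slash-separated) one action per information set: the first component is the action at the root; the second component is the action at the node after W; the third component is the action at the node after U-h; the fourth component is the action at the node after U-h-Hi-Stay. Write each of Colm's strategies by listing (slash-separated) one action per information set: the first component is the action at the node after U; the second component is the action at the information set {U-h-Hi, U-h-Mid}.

Rowan has 16 pure strategies: W/x/Hi/q, W/x/Hi/p, W/x/Mid/q, W/x/Mid/p, W/y/Hi/q, W/y/Hi/p, W/y/Mid/q, W/y/Mid/p, U/x/Hi/q, U/x/Hi/p, U/x/Mid/q, U/x/Mid/p, U/y/Hi/q, U/y/Hi/p, U/y/Mid/q, U/y/Mid/p. Columns: g/Stay, g/Out, h/Stay, h/Out, f/Stay, f/Out.
{W/x/Hi/q, W/x/Hi/p, W/x/Mid/q, W/x/Mid/p} → row (3,6) (3,6) (3,6) (3,6) (3,6) (3,6)
{W/y/Hi/q, W/y/Hi/p, W/y/Mid/q, W/y/Mid/p} → row (6,3) (6,3) (6,3) (6,3) (6,3) (6,3)
{U/x/Hi/q, U/y/Hi/q} → row (3,9) (3,9) (8,2) (1,1) (3,7) (3,7)
{U/x/Hi/p, U/y/Hi/p} → row (3,9) (3,9) (5,8) (1,1) (3,7) (3,7)
{U/x/Mid/q, U/x/Mid/p, U/y/Mid/q, U/y/Mid/p} → row (3,9) (3,9) (2,5) (3,8) (3,7) (3,7)
That's 5 distinct rows out of 16 strategies.

5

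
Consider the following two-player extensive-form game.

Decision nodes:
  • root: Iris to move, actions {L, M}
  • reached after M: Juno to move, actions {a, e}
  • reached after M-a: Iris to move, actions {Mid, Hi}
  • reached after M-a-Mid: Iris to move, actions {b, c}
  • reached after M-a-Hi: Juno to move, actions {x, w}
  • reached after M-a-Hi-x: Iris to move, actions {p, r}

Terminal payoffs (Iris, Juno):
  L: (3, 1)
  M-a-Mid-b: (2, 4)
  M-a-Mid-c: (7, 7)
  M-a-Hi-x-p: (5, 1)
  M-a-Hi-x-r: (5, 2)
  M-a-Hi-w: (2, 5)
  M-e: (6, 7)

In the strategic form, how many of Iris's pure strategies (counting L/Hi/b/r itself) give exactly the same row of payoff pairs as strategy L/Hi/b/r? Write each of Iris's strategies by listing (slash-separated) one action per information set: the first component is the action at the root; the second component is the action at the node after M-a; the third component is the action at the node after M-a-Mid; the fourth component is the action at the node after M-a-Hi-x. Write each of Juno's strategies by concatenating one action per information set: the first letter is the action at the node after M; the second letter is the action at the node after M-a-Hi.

8

Row for L/Hi/b/r (columns ax, aw, ex, ew): (3,1) (3,1) (3,1) (3,1).
Under L/Hi/b/r, Iris's choice at the node after M-a and at the node after M-a-Mid and at the node after M-a-Hi-x can never be reached regardless of what Juno does, so varying those choices leaves every outcome unchanged.
Holding the reachable choices fixed and varying the unreachable ones freely already gives 2 × 2 × 2 = 8 equivalent strategies.
No other strategy reproduces this row, so those 8 are the full class: L/Mid/b/p, L/Mid/b/r, L/Mid/c/p, L/Mid/c/r, L/Hi/b/p, L/Hi/b/r, L/Hi/c/p, L/Hi/c/r.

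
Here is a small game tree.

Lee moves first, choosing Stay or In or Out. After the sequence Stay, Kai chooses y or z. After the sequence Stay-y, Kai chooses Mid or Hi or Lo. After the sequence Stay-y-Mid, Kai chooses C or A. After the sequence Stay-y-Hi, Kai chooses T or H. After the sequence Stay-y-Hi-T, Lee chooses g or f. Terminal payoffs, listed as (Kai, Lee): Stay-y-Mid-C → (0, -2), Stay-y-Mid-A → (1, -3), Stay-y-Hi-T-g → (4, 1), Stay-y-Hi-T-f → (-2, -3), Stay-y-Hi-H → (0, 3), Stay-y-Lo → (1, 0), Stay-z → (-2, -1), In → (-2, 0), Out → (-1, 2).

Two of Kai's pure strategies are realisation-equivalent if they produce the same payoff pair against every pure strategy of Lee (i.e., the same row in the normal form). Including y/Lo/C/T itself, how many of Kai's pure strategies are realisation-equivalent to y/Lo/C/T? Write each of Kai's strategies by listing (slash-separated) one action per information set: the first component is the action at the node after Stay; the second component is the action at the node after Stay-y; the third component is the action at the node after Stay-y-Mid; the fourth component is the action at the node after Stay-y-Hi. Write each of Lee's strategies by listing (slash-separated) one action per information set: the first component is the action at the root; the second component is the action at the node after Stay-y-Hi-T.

Row for y/Lo/C/T (columns Stay/g, Stay/f, In/g, In/f, Out/g, Out/f): (1,0) (1,0) (-2,0) (-2,0) (-1,2) (-1,2).
Under y/Lo/C/T, Kai's choice at the node after Stay-y-Mid and at the node after Stay-y-Hi can never be reached regardless of what Lee does, so varying those choices leaves every outcome unchanged.
Holding the reachable choices fixed and varying the unreachable ones freely already gives 2 × 2 = 4 equivalent strategies.
No other strategy reproduces this row, so those 4 are the full class: y/Lo/C/T, y/Lo/C/H, y/Lo/A/T, y/Lo/A/H.

4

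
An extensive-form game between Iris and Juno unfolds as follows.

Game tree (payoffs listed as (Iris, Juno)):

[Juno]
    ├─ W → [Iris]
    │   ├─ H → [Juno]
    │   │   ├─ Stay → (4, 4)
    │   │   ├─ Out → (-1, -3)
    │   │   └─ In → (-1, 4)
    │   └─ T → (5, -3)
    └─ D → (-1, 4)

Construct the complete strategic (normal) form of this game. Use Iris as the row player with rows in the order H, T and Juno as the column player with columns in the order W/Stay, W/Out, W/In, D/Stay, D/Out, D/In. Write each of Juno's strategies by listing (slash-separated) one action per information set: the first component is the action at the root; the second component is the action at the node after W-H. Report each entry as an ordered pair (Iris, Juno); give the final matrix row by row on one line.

H: (4,4) (-1,-3) (-1,4) (-1,4) (-1,4) (-1,4) | T: (5,-3) (5,-3) (5,-3) (-1,4) (-1,4) (-1,4)

Row H: W/Stay→(4,4), W/Out→(-1,-3), W/In→(-1,4), D/Stay→(-1,4), D/Out→(-1,4), D/In→(-1,4)
Row T: W/Stay→(5,-3), W/Out→(5,-3), W/In→(5,-3), D/Stay→(-1,4), D/Out→(-1,4), D/In→(-1,4)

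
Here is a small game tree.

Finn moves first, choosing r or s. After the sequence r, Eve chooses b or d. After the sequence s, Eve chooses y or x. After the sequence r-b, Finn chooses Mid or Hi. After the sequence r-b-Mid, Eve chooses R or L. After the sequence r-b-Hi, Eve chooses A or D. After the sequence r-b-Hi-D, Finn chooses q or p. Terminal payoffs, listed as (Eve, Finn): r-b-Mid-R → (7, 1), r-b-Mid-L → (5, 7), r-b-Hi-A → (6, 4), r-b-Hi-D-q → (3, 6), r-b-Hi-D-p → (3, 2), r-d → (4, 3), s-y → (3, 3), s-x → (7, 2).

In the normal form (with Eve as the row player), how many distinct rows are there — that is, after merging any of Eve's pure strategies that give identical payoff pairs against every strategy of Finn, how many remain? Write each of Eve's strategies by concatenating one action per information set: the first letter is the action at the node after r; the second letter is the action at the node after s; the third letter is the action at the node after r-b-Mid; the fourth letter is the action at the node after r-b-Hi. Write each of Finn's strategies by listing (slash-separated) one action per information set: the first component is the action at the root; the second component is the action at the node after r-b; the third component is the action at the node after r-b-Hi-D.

Eve has 16 pure strategies: byRA, byRD, byLA, byLD, bxRA, bxRD, bxLA, bxLD, dyRA, dyRD, dyLA, dyLD, dxRA, dxRD, dxLA, dxLD. Columns: r/Mid/q, r/Mid/p, r/Hi/q, r/Hi/p, s/Mid/q, s/Mid/p, s/Hi/q, s/Hi/p.
{byRA} → row (7,1) (7,1) (6,4) (6,4) (3,3) (3,3) (3,3) (3,3)
{byRD} → row (7,1) (7,1) (3,6) (3,2) (3,3) (3,3) (3,3) (3,3)
{byLA} → row (5,7) (5,7) (6,4) (6,4) (3,3) (3,3) (3,3) (3,3)
{byLD} → row (5,7) (5,7) (3,6) (3,2) (3,3) (3,3) (3,3) (3,3)
{bxRA} → row (7,1) (7,1) (6,4) (6,4) (7,2) (7,2) (7,2) (7,2)
{bxRD} → row (7,1) (7,1) (3,6) (3,2) (7,2) (7,2) (7,2) (7,2)
{bxLA} → row (5,7) (5,7) (6,4) (6,4) (7,2) (7,2) (7,2) (7,2)
{bxLD} → row (5,7) (5,7) (3,6) (3,2) (7,2) (7,2) (7,2) (7,2)
{dyRA, dyRD, dyLA, dyLD} → row (4,3) (4,3) (4,3) (4,3) (3,3) (3,3) (3,3) (3,3)
{dxRA, dxRD, dxLA, dxLD} → row (4,3) (4,3) (4,3) (4,3) (7,2) (7,2) (7,2) (7,2)
That's 10 distinct rows out of 16 strategies.

10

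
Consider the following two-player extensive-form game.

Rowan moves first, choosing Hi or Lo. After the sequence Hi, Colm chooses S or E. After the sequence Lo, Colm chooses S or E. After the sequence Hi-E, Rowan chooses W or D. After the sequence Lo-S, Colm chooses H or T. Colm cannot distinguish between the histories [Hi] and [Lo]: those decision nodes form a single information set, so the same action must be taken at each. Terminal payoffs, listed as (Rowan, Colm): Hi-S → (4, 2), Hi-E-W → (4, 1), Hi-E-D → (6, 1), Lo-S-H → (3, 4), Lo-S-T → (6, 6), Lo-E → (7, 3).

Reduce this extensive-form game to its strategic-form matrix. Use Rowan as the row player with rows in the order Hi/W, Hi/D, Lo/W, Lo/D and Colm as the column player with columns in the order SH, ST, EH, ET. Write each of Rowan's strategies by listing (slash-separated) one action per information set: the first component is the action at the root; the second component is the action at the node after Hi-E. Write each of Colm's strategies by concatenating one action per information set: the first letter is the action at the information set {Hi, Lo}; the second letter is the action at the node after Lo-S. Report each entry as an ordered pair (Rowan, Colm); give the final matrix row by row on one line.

           SH       ST       EH       ET
Hi/W    (4,2)    (4,2)    (4,1)    (4,1)
Hi/D    (4,2)    (4,2)    (6,1)    (6,1)
Lo/W    (3,4)    (6,6)    (7,3)    (7,3)
Lo/D    (3,4)    (6,6)    (7,3)    (7,3)

Hi/W: (4,2) (4,2) (4,1) (4,1) | Hi/D: (4,2) (4,2) (6,1) (6,1) | Lo/W: (3,4) (6,6) (7,3) (7,3) | Lo/D: (3,4) (6,6) (7,3) (7,3)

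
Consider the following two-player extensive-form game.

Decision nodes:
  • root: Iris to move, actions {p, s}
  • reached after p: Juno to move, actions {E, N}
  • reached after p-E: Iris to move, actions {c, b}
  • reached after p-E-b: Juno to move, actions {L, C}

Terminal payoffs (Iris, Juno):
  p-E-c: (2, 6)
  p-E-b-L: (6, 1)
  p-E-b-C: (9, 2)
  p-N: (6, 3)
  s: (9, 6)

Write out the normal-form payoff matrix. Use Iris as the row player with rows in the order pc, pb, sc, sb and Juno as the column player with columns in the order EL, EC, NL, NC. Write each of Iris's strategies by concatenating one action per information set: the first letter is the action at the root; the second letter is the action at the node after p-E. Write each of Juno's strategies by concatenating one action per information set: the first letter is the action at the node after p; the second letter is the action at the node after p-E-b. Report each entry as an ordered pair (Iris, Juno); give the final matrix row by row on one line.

pc: (2,6) (2,6) (6,3) (6,3) | pb: (6,1) (9,2) (6,3) (6,3) | sc: (9,6) (9,6) (9,6) (9,6) | sb: (9,6) (9,6) (9,6) (9,6)

Row pc: EL→(2,6), EC→(2,6), NL→(6,3), NC→(6,3)
Row pb: EL→(6,1), EC→(9,2), NL→(6,3), NC→(6,3)
Row sc: EL→(9,6), EC→(9,6), NL→(9,6), NC→(9,6)
Row sb: EL→(9,6), EC→(9,6), NL→(9,6), NC→(9,6)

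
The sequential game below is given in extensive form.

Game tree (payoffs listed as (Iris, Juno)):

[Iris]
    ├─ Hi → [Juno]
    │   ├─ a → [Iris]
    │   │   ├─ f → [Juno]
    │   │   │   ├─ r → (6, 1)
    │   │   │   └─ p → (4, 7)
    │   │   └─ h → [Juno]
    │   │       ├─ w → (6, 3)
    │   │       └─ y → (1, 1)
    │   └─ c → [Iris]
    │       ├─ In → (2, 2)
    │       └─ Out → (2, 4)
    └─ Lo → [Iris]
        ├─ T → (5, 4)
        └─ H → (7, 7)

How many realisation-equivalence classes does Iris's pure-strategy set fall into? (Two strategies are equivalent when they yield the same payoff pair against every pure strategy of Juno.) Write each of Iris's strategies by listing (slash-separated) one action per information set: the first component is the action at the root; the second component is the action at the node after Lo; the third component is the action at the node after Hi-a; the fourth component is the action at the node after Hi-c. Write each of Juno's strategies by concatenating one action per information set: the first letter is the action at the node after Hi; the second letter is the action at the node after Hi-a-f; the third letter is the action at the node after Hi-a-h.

Iris has 16 pure strategies: Hi/T/f/In, Hi/T/f/Out, Hi/T/h/In, Hi/T/h/Out, Hi/H/f/In, Hi/H/f/Out, Hi/H/h/In, Hi/H/h/Out, Lo/T/f/In, Lo/T/f/Out, Lo/T/h/In, Lo/T/h/Out, Lo/H/f/In, Lo/H/f/Out, Lo/H/h/In, Lo/H/h/Out. Columns: arw, ary, apw, apy, crw, cry, cpw, cpy.
{Hi/T/f/In, Hi/H/f/In} → row (6,1) (6,1) (4,7) (4,7) (2,2) (2,2) (2,2) (2,2)
{Hi/T/f/Out, Hi/H/f/Out} → row (6,1) (6,1) (4,7) (4,7) (2,4) (2,4) (2,4) (2,4)
{Hi/T/h/In, Hi/H/h/In} → row (6,3) (1,1) (6,3) (1,1) (2,2) (2,2) (2,2) (2,2)
{Hi/T/h/Out, Hi/H/h/Out} → row (6,3) (1,1) (6,3) (1,1) (2,4) (2,4) (2,4) (2,4)
{Lo/T/f/In, Lo/T/f/Out, Lo/T/h/In, Lo/T/h/Out} → row (5,4) (5,4) (5,4) (5,4) (5,4) (5,4) (5,4) (5,4)
{Lo/H/f/In, Lo/H/f/Out, Lo/H/h/In, Lo/H/h/Out} → row (7,7) (7,7) (7,7) (7,7) (7,7) (7,7) (7,7) (7,7)
That's 6 distinct rows out of 16 strategies.

6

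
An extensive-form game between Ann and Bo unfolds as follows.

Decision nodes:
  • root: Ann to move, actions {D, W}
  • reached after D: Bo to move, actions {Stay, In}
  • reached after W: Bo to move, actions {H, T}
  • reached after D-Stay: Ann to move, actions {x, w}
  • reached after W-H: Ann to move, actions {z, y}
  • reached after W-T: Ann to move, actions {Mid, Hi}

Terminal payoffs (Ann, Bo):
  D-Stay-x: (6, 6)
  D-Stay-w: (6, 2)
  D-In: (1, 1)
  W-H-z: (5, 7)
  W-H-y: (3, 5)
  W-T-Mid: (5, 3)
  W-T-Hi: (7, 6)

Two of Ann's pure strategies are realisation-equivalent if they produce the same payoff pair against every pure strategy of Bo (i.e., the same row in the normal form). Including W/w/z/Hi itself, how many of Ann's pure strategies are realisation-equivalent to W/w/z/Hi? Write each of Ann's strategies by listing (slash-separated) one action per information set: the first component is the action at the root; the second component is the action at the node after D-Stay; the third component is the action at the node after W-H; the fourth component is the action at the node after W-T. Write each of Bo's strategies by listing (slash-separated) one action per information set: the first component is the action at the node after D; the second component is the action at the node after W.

2

Row for W/w/z/Hi (columns Stay/H, Stay/T, In/H, In/T): (5,7) (7,6) (5,7) (7,6).
Under W/w/z/Hi, Ann's choice at the node after D-Stay can never be reached regardless of what Bo does, so varying those choices leaves every outcome unchanged.
Holding the reachable choices fixed and varying the unreachable one freely already gives 2 equivalent strategies.
No other strategy reproduces this row, so those 2 are the full class: W/x/z/Hi, W/w/z/Hi.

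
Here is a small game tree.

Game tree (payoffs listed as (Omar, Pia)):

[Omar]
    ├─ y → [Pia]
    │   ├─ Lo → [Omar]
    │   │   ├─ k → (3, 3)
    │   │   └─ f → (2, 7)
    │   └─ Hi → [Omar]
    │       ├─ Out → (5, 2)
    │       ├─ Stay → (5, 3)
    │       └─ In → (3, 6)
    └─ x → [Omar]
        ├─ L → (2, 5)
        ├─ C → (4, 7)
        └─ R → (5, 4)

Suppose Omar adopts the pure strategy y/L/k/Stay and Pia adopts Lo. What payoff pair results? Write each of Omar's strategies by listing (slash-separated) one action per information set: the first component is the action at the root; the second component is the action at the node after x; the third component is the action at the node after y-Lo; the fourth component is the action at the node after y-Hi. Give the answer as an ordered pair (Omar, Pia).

(3, 3)

Trace the play path from the root:
  Omar plays y
  Pia plays Lo at [y]
  Omar plays k at [y-Lo]
→ terminal payoff (3, 3).
(Omar's choice at the node after x is never reached on this path, so it doesn't affect the outcome.)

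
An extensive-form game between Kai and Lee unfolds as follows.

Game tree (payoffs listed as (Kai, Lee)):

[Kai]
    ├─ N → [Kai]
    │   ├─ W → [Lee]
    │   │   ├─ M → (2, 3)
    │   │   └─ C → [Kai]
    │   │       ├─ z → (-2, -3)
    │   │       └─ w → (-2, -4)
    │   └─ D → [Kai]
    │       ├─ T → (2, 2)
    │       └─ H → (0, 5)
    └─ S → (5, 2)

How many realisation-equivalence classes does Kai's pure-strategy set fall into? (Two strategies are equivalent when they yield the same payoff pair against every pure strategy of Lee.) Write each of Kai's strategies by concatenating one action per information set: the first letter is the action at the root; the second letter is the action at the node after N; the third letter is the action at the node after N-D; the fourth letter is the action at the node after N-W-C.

Kai has 16 pure strategies: NWTz, NWTw, NWHz, NWHw, NDTz, NDTw, NDHz, NDHw, SWTz, SWTw, SWHz, SWHw, SDTz, SDTw, SDHz, SDHw. Columns: M, C.
{NWTz, NWHz} → row (2,3) (-2,-3)
{NWTw, NWHw} → row (2,3) (-2,-4)
{NDTz, NDTw} → row (2,2) (2,2)
{NDHz, NDHw} → row (0,5) (0,5)
{SWTz, SWTw, SWHz, SWHw, SDTz, SDTw, SDHz, SDHw} → row (5,2) (5,2)
That's 5 distinct rows out of 16 strategies.

5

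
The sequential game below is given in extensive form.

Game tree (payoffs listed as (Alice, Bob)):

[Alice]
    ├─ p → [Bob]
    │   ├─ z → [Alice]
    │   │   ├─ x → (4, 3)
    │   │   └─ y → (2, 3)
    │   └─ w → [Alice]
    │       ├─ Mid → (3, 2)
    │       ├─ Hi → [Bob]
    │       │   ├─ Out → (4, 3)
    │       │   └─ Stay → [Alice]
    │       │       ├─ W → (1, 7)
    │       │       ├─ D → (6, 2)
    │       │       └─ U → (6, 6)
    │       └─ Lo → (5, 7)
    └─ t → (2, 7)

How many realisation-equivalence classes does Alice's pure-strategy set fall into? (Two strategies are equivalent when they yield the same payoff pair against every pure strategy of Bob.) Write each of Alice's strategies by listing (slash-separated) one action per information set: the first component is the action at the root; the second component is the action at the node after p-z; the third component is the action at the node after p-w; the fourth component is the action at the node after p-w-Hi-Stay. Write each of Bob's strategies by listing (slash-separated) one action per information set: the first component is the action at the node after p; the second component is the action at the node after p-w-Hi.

Alice has 36 pure strategies: p/x/Mid/W, p/x/Mid/D, p/x/Mid/U, p/x/Hi/W, p/x/Hi/D, p/x/Hi/U, p/x/Lo/W, p/x/Lo/D, p/x/Lo/U, p/y/Mid/W, p/y/Mid/D, p/y/Mid/U, p/y/Hi/W, p/y/Hi/D, p/y/Hi/U, p/y/Lo/W, p/y/Lo/D, p/y/Lo/U, t/x/Mid/W, t/x/Mid/D, t/x/Mid/U, t/x/Hi/W, t/x/Hi/D, t/x/Hi/U, t/x/Lo/W, t/x/Lo/D, t/x/Lo/U, t/y/Mid/W, t/y/Mid/D, t/y/Mid/U, t/y/Hi/W, t/y/Hi/D, t/y/Hi/U, t/y/Lo/W, t/y/Lo/D, t/y/Lo/U. Columns: z/Out, z/Stay, w/Out, w/Stay.
{p/x/Mid/W, p/x/Mid/D, p/x/Mid/U} → row (4,3) (4,3) (3,2) (3,2)
{p/x/Hi/W} → row (4,3) (4,3) (4,3) (1,7)
{p/x/Hi/D} → row (4,3) (4,3) (4,3) (6,2)
{p/x/Hi/U} → row (4,3) (4,3) (4,3) (6,6)
{p/x/Lo/W, p/x/Lo/D, p/x/Lo/U} → row (4,3) (4,3) (5,7) (5,7)
{p/y/Mid/W, p/y/Mid/D, p/y/Mid/U} → row (2,3) (2,3) (3,2) (3,2)
{p/y/Hi/W} → row (2,3) (2,3) (4,3) (1,7)
{p/y/Hi/D} → row (2,3) (2,3) (4,3) (6,2)
{p/y/Hi/U} → row (2,3) (2,3) (4,3) (6,6)
{p/y/Lo/W, p/y/Lo/D, p/y/Lo/U} → row (2,3) (2,3) (5,7) (5,7)
{t/x/Mid/W, t/x/Mid/D, t/x/Mid/U, t/x/Hi/W, t/x/Hi/D, t/x/Hi/U, t/x/Lo/W, t/x/Lo/D, t/x/Lo/U, t/y/Mid/W, t/y/Mid/D, t/y/Mid/U, t/y/Hi/W, t/y/Hi/D, t/y/Hi/U, t/y/Lo/W, t/y/Lo/D, t/y/Lo/U} → row (2,7) (2,7) (2,7) (2,7)
That's 11 distinct rows out of 36 strategies.

11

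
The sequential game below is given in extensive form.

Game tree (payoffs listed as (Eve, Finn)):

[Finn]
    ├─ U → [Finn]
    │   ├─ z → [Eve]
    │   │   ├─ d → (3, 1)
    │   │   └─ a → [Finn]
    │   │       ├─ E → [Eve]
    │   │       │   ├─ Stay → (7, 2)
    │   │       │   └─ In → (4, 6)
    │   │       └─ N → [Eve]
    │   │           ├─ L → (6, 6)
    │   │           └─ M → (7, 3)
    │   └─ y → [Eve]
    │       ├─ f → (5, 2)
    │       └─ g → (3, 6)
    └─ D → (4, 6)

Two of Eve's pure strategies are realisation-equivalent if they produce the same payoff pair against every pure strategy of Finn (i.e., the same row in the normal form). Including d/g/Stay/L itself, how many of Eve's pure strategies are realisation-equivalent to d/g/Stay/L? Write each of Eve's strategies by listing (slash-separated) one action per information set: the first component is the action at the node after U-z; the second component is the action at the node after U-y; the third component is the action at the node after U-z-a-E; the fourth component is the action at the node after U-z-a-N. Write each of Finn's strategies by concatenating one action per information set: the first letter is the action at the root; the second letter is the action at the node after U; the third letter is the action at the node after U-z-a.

Row for d/g/Stay/L (columns UzE, UzN, UyE, UyN, DzE, DzN, DyE, DyN): (3,1) (3,1) (3,6) (3,6) (4,6) (4,6) (4,6) (4,6).
Under d/g/Stay/L, Eve's choice at the node after U-z-a-E and at the node after U-z-a-N can never be reached regardless of what Finn does, so varying those choices leaves every outcome unchanged.
Holding the reachable choices fixed and varying the unreachable ones freely already gives 2 × 2 = 4 equivalent strategies.
No other strategy reproduces this row, so those 4 are the full class: d/g/Stay/L, d/g/Stay/M, d/g/In/L, d/g/In/M.

4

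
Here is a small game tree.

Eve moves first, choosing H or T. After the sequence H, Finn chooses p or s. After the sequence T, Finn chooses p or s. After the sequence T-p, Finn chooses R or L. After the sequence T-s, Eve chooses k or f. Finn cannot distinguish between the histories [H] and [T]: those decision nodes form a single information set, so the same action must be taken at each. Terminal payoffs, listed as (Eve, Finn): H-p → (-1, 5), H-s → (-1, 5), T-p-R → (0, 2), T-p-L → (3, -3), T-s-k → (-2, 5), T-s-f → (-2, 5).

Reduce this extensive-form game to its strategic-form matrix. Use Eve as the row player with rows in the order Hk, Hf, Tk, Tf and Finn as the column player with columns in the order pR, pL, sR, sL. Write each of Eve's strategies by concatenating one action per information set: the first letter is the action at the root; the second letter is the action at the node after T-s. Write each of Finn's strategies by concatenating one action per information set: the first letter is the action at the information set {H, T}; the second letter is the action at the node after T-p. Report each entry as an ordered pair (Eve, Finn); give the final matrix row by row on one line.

           pR       pL       sR       sL
  Hk   (-1,5)   (-1,5)   (-1,5)   (-1,5)
  Hf   (-1,5)   (-1,5)   (-1,5)   (-1,5)
  Tk    (0,2)   (3,-3)   (-2,5)   (-2,5)
  Tf    (0,2)   (3,-3)   (-2,5)   (-2,5)

Hk: (-1,5) (-1,5) (-1,5) (-1,5) | Hf: (-1,5) (-1,5) (-1,5) (-1,5) | Tk: (0,2) (3,-3) (-2,5) (-2,5) | Tf: (0,2) (3,-3) (-2,5) (-2,5)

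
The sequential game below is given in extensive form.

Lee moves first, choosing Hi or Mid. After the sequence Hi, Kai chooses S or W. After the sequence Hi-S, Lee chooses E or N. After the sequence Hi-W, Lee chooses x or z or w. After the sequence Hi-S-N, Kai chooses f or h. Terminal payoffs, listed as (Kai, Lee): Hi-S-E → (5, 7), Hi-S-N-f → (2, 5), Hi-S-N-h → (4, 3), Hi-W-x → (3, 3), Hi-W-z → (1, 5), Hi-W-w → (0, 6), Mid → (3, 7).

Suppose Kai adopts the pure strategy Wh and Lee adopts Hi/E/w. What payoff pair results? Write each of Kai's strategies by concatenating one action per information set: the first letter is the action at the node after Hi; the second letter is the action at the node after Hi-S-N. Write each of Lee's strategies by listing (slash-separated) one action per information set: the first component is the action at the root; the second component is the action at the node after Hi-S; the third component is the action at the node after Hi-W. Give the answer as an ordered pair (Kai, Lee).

Trace the play path from the root:
  Lee plays Hi
  Kai plays W at [Hi]
  Lee plays w at [Hi-W]
→ terminal payoff (0, 6).
(Kai's choice at the node after Hi-S-N is never reached on this path, so it doesn't affect the outcome.)

(0, 6)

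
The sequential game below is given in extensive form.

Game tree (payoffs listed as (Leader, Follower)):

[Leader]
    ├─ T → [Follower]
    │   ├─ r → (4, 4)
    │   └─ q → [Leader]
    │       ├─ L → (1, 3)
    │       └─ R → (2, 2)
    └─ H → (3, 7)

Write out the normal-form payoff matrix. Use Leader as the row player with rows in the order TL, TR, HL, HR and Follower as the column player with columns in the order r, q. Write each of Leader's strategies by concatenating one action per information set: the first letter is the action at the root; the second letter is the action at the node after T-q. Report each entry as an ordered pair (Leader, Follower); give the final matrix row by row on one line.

            r        q
  TL    (4,4)    (1,3)
  TR    (4,4)    (2,2)
  HL    (3,7)    (3,7)
  HR    (3,7)    (3,7)

TL: (4,4) (1,3) | TR: (4,4) (2,2) | HL: (3,7) (3,7) | HR: (3,7) (3,7)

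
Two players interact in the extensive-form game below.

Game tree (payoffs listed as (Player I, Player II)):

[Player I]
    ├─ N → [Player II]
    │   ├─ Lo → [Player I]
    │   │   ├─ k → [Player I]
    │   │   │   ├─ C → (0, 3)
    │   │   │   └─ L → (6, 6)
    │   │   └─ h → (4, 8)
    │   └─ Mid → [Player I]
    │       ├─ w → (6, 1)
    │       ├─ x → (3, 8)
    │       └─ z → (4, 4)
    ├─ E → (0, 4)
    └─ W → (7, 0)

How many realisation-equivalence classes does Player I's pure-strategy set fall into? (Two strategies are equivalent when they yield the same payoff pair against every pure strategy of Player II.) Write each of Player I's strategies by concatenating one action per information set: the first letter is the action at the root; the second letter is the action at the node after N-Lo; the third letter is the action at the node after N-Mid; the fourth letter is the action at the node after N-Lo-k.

Player I has 36 pure strategies: NkwC, NkwL, NkxC, NkxL, NkzC, NkzL, NhwC, NhwL, NhxC, NhxL, NhzC, NhzL, EkwC, EkwL, EkxC, EkxL, EkzC, EkzL, EhwC, EhwL, EhxC, EhxL, EhzC, EhzL, WkwC, WkwL, WkxC, WkxL, WkzC, WkzL, WhwC, WhwL, WhxC, WhxL, WhzC, WhzL. Columns: Lo, Mid.
{NkwC} → row (0,3) (6,1)
{NkwL} → row (6,6) (6,1)
{NkxC} → row (0,3) (3,8)
{NkxL} → row (6,6) (3,8)
{NkzC} → row (0,3) (4,4)
{NkzL} → row (6,6) (4,4)
{NhwC, NhwL} → row (4,8) (6,1)
{NhxC, NhxL} → row (4,8) (3,8)
{NhzC, NhzL} → row (4,8) (4,4)
{EkwC, EkwL, EkxC, EkxL, EkzC, EkzL, EhwC, EhwL, EhxC, EhxL, EhzC, EhzL} → row (0,4) (0,4)
{WkwC, WkwL, WkxC, WkxL, WkzC, WkzL, WhwC, WhwL, WhxC, WhxL, WhzC, WhzL} → row (7,0) (7,0)
That's 11 distinct rows out of 36 strategies.

11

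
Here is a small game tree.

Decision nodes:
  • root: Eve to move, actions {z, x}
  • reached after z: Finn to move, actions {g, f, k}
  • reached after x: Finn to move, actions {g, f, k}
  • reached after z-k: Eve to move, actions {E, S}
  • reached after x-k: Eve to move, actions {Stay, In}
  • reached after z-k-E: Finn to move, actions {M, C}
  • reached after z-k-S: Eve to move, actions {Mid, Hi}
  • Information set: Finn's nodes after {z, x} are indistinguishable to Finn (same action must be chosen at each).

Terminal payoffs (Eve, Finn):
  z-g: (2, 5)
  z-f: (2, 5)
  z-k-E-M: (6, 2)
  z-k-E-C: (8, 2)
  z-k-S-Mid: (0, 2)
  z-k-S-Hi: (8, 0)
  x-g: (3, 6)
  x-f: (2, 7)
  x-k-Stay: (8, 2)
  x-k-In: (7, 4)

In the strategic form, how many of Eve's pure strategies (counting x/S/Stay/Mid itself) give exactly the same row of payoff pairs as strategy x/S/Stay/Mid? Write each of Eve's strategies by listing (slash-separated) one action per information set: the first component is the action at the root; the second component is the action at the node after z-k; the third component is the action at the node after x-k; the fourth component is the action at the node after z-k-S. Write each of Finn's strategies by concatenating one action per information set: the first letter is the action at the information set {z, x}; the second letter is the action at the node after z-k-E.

4

Row for x/S/Stay/Mid (columns gM, gC, fM, fC, kM, kC): (3,6) (3,6) (2,7) (2,7) (8,2) (8,2).
Under x/S/Stay/Mid, Eve's choice at the node after z-k and at the node after z-k-S can never be reached regardless of what Finn does, so varying those choices leaves every outcome unchanged.
Holding the reachable choices fixed and varying the unreachable ones freely already gives 2 × 2 = 4 equivalent strategies.
No other strategy reproduces this row, so those 4 are the full class: x/E/Stay/Mid, x/E/Stay/Hi, x/S/Stay/Mid, x/S/Stay/Hi.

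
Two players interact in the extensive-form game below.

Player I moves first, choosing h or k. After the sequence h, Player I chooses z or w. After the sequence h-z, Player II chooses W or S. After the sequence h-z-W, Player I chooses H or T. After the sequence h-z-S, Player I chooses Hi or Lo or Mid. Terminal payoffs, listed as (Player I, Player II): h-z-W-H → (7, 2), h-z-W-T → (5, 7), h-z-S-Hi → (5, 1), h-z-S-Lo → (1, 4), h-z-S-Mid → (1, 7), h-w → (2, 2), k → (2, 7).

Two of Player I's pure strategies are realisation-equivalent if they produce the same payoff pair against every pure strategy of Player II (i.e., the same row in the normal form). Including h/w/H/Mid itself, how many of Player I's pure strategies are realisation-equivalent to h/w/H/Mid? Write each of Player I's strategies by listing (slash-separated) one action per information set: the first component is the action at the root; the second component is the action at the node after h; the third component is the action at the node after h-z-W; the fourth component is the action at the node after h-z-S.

Row for h/w/H/Mid (columns W, S): (2,2) (2,2).
Under h/w/H/Mid, Player I's choice at the node after h-z-W and at the node after h-z-S can never be reached regardless of what Player II does, so varying those choices leaves every outcome unchanged.
Holding the reachable choices fixed and varying the unreachable ones freely already gives 2 × 3 = 6 equivalent strategies.
No other strategy reproduces this row, so those 6 are the full class: h/w/H/Hi, h/w/H/Lo, h/w/H/Mid, h/w/T/Hi, h/w/T/Lo, h/w/T/Mid.

6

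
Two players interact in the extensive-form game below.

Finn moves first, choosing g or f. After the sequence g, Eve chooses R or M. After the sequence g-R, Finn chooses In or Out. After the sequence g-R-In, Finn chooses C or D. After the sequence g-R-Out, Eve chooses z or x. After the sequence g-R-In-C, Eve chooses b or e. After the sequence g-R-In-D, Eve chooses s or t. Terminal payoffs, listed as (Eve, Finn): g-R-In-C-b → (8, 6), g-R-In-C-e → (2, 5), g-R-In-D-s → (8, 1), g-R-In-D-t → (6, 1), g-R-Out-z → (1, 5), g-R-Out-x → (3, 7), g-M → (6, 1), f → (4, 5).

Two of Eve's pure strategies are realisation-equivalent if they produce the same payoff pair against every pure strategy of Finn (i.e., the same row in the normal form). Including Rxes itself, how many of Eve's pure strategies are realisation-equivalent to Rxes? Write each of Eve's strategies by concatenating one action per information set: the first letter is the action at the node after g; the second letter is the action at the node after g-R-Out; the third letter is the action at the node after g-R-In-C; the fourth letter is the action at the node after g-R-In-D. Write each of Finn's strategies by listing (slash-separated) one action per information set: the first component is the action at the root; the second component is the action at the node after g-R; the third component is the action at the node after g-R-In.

Row for Rxes (columns g/In/C, g/In/D, g/Out/C, g/Out/D, f/In/C, f/In/D, f/Out/C, f/Out/D): (2,5) (8,1) (3,7) (3,7) (4,5) (4,5) (4,5) (4,5).
Every one of Eve's information sets is on the play path for some reply by Finn when Eve follows Rxes.
Changing the action at any of them therefore changes at least one column, so only Rxes itself gives this row.

1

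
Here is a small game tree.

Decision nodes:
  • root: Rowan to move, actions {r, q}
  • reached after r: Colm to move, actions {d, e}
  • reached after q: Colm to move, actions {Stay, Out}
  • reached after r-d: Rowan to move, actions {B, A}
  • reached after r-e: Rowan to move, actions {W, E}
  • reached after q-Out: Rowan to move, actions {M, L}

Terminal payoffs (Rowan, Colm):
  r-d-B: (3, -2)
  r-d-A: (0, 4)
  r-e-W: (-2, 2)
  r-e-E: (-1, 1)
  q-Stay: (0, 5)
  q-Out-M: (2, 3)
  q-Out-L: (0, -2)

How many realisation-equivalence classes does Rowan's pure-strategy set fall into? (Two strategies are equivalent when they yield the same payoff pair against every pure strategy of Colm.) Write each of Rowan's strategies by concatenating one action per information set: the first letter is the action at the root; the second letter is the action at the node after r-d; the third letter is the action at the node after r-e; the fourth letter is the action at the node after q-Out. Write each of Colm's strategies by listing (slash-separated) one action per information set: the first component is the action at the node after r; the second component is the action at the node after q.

Rowan has 16 pure strategies: rBWM, rBWL, rBEM, rBEL, rAWM, rAWL, rAEM, rAEL, qBWM, qBWL, qBEM, qBEL, qAWM, qAWL, qAEM, qAEL. Columns: d/Stay, d/Out, e/Stay, e/Out.
{rBWM, rBWL} → row (3,-2) (3,-2) (-2,2) (-2,2)
{rBEM, rBEL} → row (3,-2) (3,-2) (-1,1) (-1,1)
{rAWM, rAWL} → row (0,4) (0,4) (-2,2) (-2,2)
{rAEM, rAEL} → row (0,4) (0,4) (-1,1) (-1,1)
{qBWM, qBEM, qAWM, qAEM} → row (0,5) (2,3) (0,5) (2,3)
{qBWL, qBEL, qAWL, qAEL} → row (0,5) (0,-2) (0,5) (0,-2)
That's 6 distinct rows out of 16 strategies.

6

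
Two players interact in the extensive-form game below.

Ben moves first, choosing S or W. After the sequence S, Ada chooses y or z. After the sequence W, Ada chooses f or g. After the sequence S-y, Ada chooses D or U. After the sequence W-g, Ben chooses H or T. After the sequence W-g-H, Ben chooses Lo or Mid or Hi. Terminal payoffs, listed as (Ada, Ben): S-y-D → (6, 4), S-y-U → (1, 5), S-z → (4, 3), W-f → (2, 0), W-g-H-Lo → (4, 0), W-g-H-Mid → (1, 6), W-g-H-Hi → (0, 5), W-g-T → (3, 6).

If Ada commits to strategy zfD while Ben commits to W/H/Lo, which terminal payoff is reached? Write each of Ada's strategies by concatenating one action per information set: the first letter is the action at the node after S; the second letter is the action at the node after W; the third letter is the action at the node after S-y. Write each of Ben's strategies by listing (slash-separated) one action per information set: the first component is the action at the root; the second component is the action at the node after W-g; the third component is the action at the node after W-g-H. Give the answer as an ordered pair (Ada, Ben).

Trace the play path from the root:
  Ben plays W
  Ada plays f at [W]
→ terminal payoff (2, 0).
(Ada's choice at the node after S is never reached on this path, so it doesn't affect the outcome.)

(2, 0)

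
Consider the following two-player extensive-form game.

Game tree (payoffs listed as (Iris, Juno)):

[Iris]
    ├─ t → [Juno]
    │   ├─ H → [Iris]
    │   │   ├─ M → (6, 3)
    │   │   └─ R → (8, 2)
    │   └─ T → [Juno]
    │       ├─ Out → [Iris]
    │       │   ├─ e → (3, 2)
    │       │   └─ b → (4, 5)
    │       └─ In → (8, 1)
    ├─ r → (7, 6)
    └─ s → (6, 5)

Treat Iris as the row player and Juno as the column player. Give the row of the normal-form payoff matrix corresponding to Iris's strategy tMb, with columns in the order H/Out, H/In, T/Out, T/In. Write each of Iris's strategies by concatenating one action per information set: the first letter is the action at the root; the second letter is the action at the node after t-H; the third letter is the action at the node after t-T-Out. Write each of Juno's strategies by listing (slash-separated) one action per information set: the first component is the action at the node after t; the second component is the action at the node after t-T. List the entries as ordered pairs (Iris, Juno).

vs H/Out: Iris plays t → Juno plays H at [t] → Iris plays M at [t-H] → (6, 3)
vs H/In: Iris plays t → Juno plays H at [t] → Iris plays M at [t-H] → (6, 3)
vs T/Out: Iris plays t → Juno plays T at [t] → Juno plays Out at [t-T] → Iris plays b at [t-T-Out] → (4, 5)
vs T/In: Iris plays t → Juno plays T at [t] → Juno plays In at [t-T] → (8, 1)

(6,3) (6,3) (4,5) (8,1)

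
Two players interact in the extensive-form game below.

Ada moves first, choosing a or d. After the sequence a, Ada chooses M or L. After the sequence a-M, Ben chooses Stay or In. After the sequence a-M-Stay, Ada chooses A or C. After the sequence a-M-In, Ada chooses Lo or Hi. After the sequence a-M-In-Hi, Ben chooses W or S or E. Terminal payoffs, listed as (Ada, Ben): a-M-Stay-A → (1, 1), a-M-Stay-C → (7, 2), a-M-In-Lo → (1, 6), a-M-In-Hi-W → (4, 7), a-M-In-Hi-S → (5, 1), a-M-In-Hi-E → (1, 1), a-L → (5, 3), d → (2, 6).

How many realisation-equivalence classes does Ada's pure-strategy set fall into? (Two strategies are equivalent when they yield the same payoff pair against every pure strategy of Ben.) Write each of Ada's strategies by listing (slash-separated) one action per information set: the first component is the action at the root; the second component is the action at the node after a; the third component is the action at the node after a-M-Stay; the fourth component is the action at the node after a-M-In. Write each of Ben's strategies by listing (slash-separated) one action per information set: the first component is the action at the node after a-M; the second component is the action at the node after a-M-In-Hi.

6

Ada has 16 pure strategies: a/M/A/Lo, a/M/A/Hi, a/M/C/Lo, a/M/C/Hi, a/L/A/Lo, a/L/A/Hi, a/L/C/Lo, a/L/C/Hi, d/M/A/Lo, d/M/A/Hi, d/M/C/Lo, d/M/C/Hi, d/L/A/Lo, d/L/A/Hi, d/L/C/Lo, d/L/C/Hi. Columns: Stay/W, Stay/S, Stay/E, In/W, In/S, In/E.
{a/M/A/Lo} → row (1,1) (1,1) (1,1) (1,6) (1,6) (1,6)
{a/M/A/Hi} → row (1,1) (1,1) (1,1) (4,7) (5,1) (1,1)
{a/M/C/Lo} → row (7,2) (7,2) (7,2) (1,6) (1,6) (1,6)
{a/M/C/Hi} → row (7,2) (7,2) (7,2) (4,7) (5,1) (1,1)
{a/L/A/Lo, a/L/A/Hi, a/L/C/Lo, a/L/C/Hi} → row (5,3) (5,3) (5,3) (5,3) (5,3) (5,3)
{d/M/A/Lo, d/M/A/Hi, d/M/C/Lo, d/M/C/Hi, d/L/A/Lo, d/L/A/Hi, d/L/C/Lo, d/L/C/Hi} → row (2,6) (2,6) (2,6) (2,6) (2,6) (2,6)
That's 6 distinct rows out of 16 strategies.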